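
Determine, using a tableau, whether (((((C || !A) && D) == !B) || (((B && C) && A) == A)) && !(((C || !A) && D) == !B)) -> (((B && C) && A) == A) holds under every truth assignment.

Assume the negation and expand:
Initial set: {F ((((((C || !A) && D) == !B) || (((B && C) && A) == A)) && !(((C || !A) && D) == !B)) -> (((B && C) && A) == A))}.
F ((((((C || !A) && D) == !B) || (((B && C) && A) == A)) && !(((C || !A) && D) == !B)) -> (((B && C) && A) == A)): α-rule — add T (((((C || !A) && D) == !B) || (((B && C) && A) == A)) && !(((C || !A) && D) == !B)), F (((B && C) && A) == A).
T (((((C || !A) && D) == !B) || (((B && C) && A) == A)) && !(((C || !A) && D) == !B)): α-rule — add T ((((C || !A) && D) == !B) || (((B && C) && A) == A)), T !(((C || !A) && D) == !B).
F (((B && C) && A) == A): β-rule — branch into T ((B && C) && A), F A  //  F ((B && C) && A), T A.
  branch 1 (add T ((B && C) && A), F A):
    T ((B && C) && A): α-rule — add T (B && C), T A.
    × closes — contains both A and !A.
  branch 2 (add F ((B && C) && A), T A):
    T ((((C || !A) && D) == !B) || (((B && C) && A) == A)): β-rule — branch into T (((C || !A) && D) == !B)  //  T (((B && C) && A) == A).
      branch 2.1 (add T (((C || !A) && D) == !B)):
        T !(((C || !A) && D) == !B): β-rule — branch into T ((C || !A) && D), F !B  //  F ((C || !A) && D), T !B.
          branch 2.1.1 (add T ((C || !A) && D), F !B):
            T ((C || !A) && D): α-rule — add T (C || !A), T D.
            F ((B && C) && A): β-rule — branch into F (B && C)  //  F A.
              branch 2.1.1.1 (add F (B && C)):
                T (((C || !A) && D) == !B): β-rule — branch into T ((C || !A) && D), T !B  //  F ((C || !A) && D), F !B.
                  branch 2.1.1.1.1 (add T ((C || !A) && D), T !B):
                    × closes — contains both B and !B.
                  branch 2.1.1.1.2 (add F ((C || !A) && D), F !B):
                    T (C || !A): β-rule — branch into T C  //  T !A.
                      branch 2.1.1.1.2.1 (add T C):
                        F (B && C): β-rule — branch into F B  //  F C.
                          branch 2.1.1.1.2.1.1 (add F B):
                            × closes — contains both B and !B.
                          branch 2.1.1.1.2.1.2 (add F C):
                            × closes — contains both C and !C.
                      branch 2.1.1.1.2.2 (add T !A):
                        × closes — contains both A and !A.
              branch 2.1.1.2 (add F A):
                × closes — contains both A and !A.
          branch 2.1.2 (add F ((C || !A) && D), T !B):
            F ((B && C) && A): β-rule — branch into F (B && C)  //  F A.
              branch 2.1.2.1 (add F (B && C)):
                T (((C || !A) && D) == !B): β-rule — branch into T ((C || !A) && D), T !B  //  F ((C || !A) && D), F !B.
                  branch 2.1.2.1.1 (add T ((C || !A) && D), T !B):
                    T ((C || !A) && D): α-rule — add T (C || !A), T D.
                    F ((C || !A) && D): β-rule — branch into F (C || !A)  //  F D.
                      branch 2.1.2.1.1.1 (add F (C || !A)):
                        F (C || !A): α-rule — add F C, F !A.
                        F (B && C): β-rule — branch into F B  //  F C.
                          branch 2.1.2.1.1.1.1 (add F B):
                            T (C || !A): β-rule — branch into T C  //  T !A.
                              branch 2.1.2.1.1.1.1.1 (add T C):
                                × closes — contains both C and !C.
                              branch 2.1.2.1.1.1.1.2 (add T !A):
                                × closes — contains both A and !A.
                          branch 2.1.2.1.1.1.2 (add F C):
                            T (C || !A): β-rule — branch into T C  //  T !A.
                              branch 2.1.2.1.1.1.2.1 (add T C):
                                × closes — contains both C and !C.
                              branch 2.1.2.1.1.1.2.2 (add T !A):
                                × closes — contains both A and !A.
                      branch 2.1.2.1.1.2 (add F D):
                        × closes — contains both D and !D.
                  branch 2.1.2.1.2 (add F ((C || !A) && D), F !B):
                    × closes — contains both B and !B.
              branch 2.1.2.2 (add F A):
                × closes — contains both A and !A.
      branch 2.2 (add T (((B && C) && A) == A)):
        T !(((C || !A) && D) == !B): β-rule — branch into T ((C || !A) && D), F !B  //  F ((C || !A) && D), T !B.
          branch 2.2.1 (add T ((C || !A) && D), F !B):
            T ((C || !A) && D): α-rule — add T (C || !A), T D.
            F ((B && C) && A): β-rule — branch into F (B && C)  //  F A.
              branch 2.2.1.1 (add F (B && C)):
                T (((B && C) && A) == A): β-rule — branch into T ((B && C) && A), T A  //  F ((B && C) && A), F A.
                  branch 2.2.1.1.1 (add T ((B && C) && A), T A):
                    T ((B && C) && A): α-rule — add T (B && C), T A.
                    T (B && C): α-rule — add T B, T C.
                    T (C || !A): β-rule — branch into T C  //  T !A.
                      branch 2.2.1.1.1.1 (add T C):
                        F (B && C): β-rule — branch into F B  //  F C.
                          branch 2.2.1.1.1.1.1 (add F B):
                            × closes — contains both B and !B.
                          branch 2.2.1.1.1.1.2 (add F C):
                            × closes — contains both C and !C.
                      branch 2.2.1.1.1.2 (add T !A):
                        × closes — contains both A and !A.
                  branch 2.2.1.1.2 (add F ((B && C) && A), F A):
                    × closes — contains both A and !A.
              branch 2.2.1.2 (add F A):
                × closes — contains both A and !A.
          branch 2.2.2 (add F ((C || !A) && D), T !B):
            F ((B && C) && A): β-rule — branch into F (B && C)  //  F A.
              branch 2.2.2.1 (add F (B && C)):
                T (((B && C) && A) == A): β-rule — branch into T ((B && C) && A), T A  //  F ((B && C) && A), F A.
                  branch 2.2.2.1.1 (add T ((B && C) && A), T A):
                    T ((B && C) && A): α-rule — add T (B && C), T A.
                    T (B && C): α-rule — add T B, T C.
                    × closes — contains both B and !B.
                  branch 2.2.2.1.2 (add F ((B && C) && A), F A):
                    × closes — contains both A and !A.
              branch 2.2.2.2 (add F A):
                × closes — contains both A and !A.
All 21 branches close.
Every branch closed, so the negation is unsatisfiable and the formula is valid.

Valid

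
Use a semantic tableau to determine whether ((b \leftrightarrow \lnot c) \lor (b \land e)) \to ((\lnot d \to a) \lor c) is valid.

Not valid

Assume the negation and expand:
Initial set: {F (((b \leftrightarrow \lnot c) \lor (b \land e)) \to ((\lnot d \to a) \lor c))}.
F (((b \leftrightarrow \lnot c) \lor (b \land e)) \to ((\lnot d \to a) \lor c)): α-rule — add T ((b \leftrightarrow \lnot c) \lor (b \land e)), F ((\lnot d \to a) \lor c).
F ((\lnot d \to a) \lor c): α-rule — add F (\lnot d \to a), F c.
F (\lnot d \to a): α-rule — add T \lnot d, F a.
T ((b \leftrightarrow \lnot c) \lor (b \land e)): β-rule — branch into T (b \leftrightarrow \lnot c)  //  T (b \land e).
  branch 1 (add T (b \leftrightarrow \lnot c)):
    T (b \leftrightarrow \lnot c): β-rule — branch into T b, T \lnot c  //  F b, F \lnot c.
      branch 1.1 (add T b, T \lnot c):
        ○ open, literals {a=0, b=1, c=0, d=0}.
      branch 1.2 (add F b, F \lnot c):
        × closes — contains both c and \lnot c.
  branch 2 (add T (b \land e)):
    T (b \land e): α-rule — add T b, T e.
    ○ open, literals {a=0, b=1, c=0, d=0, e=1}.
1 branch closed, 2 open.
An open branch gives a countermodel: a=0, b=1, c=0, d=0 (unmentioned atoms arbitrary); under it the original formula is false.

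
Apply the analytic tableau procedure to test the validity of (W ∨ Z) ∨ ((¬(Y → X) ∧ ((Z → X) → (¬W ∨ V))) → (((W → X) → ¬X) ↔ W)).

Assume the negation and expand:
Initial set: {F ((W ∨ Z) ∨ ((¬(Y → X) ∧ ((Z → X) → (¬W ∨ V))) → (((W → X) → ¬X) ↔ W)))}.
F ((W ∨ Z) ∨ ((¬(Y → X) ∧ ((Z → X) → (¬W ∨ V))) → (((W → X) → ¬X) ↔ W))): α-rule — add F (W ∨ Z), F ((¬(Y → X) ∧ ((Z → X) → (¬W ∨ V))) → (((W → X) → ¬X) ↔ W)).
F (W ∨ Z): α-rule — add F W, F Z.
F ((¬(Y → X) ∧ ((Z → X) → (¬W ∨ V))) → (((W → X) → ¬X) ↔ W)): α-rule — add T (¬(Y → X) ∧ ((Z → X) → (¬W ∨ V))), F (((W → X) → ¬X) ↔ W).
T (¬(Y → X) ∧ ((Z → X) → (¬W ∨ V))): α-rule — add T ¬(Y → X), T ((Z → X) → (¬W ∨ V)).
T ¬(Y → X): α-rule — add T Y, F X.
F (((W → X) → ¬X) ↔ W): β-rule — branch into T ((W → X) → ¬X), F W  //  F ((W → X) → ¬X), T W.
  branch 1 (add T ((W → X) → ¬X), F W):
    T ((Z → X) → (¬W ∨ V)): β-rule — branch into F (Z → X)  //  T (¬W ∨ V).
      branch 1.1 (add F (Z → X)):
        F (Z → X): α-rule — add T Z, F X.
        × closes — contains both Z and ¬Z.
      branch 1.2 (add T (¬W ∨ V)):
        T ((W → X) → ¬X): β-rule — branch into F (W → X)  //  T ¬X.
          branch 1.2.1 (add F (W → X)):
            F (W → X): α-rule — add T W, F X.
            × closes — contains both W and ¬W.
          branch 1.2.2 (add T ¬X):
            T (¬W ∨ V): β-rule — branch into T ¬W  //  T V.
              branch 1.2.2.1 (add T ¬W):
                ○ open, literals {W=F, X=F, Y=T, Z=F}.
              branch 1.2.2.2 (add T V):
                ○ open, literals {V=T, W=F, X=F, Y=T, Z=F}.
  branch 2 (add F ((W → X) → ¬X), T W):
    × closes — contains both W and ¬W.
3 branches closed, 2 open.
An open branch gives a countermodel: W=F, X=F, Y=T, Z=F (unmentioned atoms arbitrary); under it the original formula is false.

Not valid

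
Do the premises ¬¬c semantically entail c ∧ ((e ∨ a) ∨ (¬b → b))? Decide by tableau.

No

Initial set: {T ¬¬c; F (c ∧ ((e ∨ a) ∨ (¬b → b)))}.
T ¬¬c: drop double negation, giving T c.
F (c ∧ ((e ∨ a) ∨ (¬b → b))): β-rule — branch into F c  //  F ((e ∨ a) ∨ (¬b → b)).
  branch 1 (add F c):
    × closes — contains both c and ¬c.
  branch 2 (add F ((e ∨ a) ∨ (¬b → b))):
    F ((e ∨ a) ∨ (¬b → b)): α-rule — add F (e ∨ a), F (¬b → b).
    F (e ∨ a): α-rule — add F e, F a.
    F (¬b → b): α-rule — add T ¬b, F b.
    ○ open, literals {a=0, b=0, c=1, e=0}.
1 branch closed, 1 open.
An open branch gives a countermodel: a=0, b=0, c=1, e=0 (unmentioned atoms arbitrary); the premises hold there but the conclusion fails.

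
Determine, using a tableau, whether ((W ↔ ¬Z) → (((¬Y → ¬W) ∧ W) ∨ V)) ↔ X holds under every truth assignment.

Assume the negation and expand:
Initial set: {¬(((W ↔ ¬Z) → (((¬Y → ¬W) ∧ W) ∨ V)) ↔ X)}.
¬(((W ↔ ¬Z) → (((¬Y → ¬W) ∧ W) ∨ V)) ↔ X): β-rule — branch into ((W ↔ ¬Z) → (((¬Y → ¬W) ∧ W) ∨ V)), ¬X  //  ¬((W ↔ ¬Z) → (((¬Y → ¬W) ∧ W) ∨ V)), X.
  branch 1 (add ((W ↔ ¬Z) → (((¬Y → ¬W) ∧ W) ∨ V)), ¬X):
    ((W ↔ ¬Z) → (((¬Y → ¬W) ∧ W) ∨ V)): β-rule — branch into ¬(W ↔ ¬Z)  //  (((¬Y → ¬W) ∧ W) ∨ V).
      branch 1.1 (add ¬(W ↔ ¬Z)):
        ¬(W ↔ ¬Z): β-rule — branch into W, ¬¬Z  //  ¬W, ¬Z.
          branch 1.1.1 (add W, ¬¬Z):
            ○ open, literals {W=T, X=F, Z=T}.
          branch 1.1.2 (add ¬W, ¬Z):
            ○ open, literals {W=F, X=F, Z=F}.
      branch 1.2 (add (((¬Y → ¬W) ∧ W) ∨ V)):
        (((¬Y → ¬W) ∧ W) ∨ V): β-rule — branch into ((¬Y → ¬W) ∧ W)  //  V.
          branch 1.2.1 (add ((¬Y → ¬W) ∧ W)):
            ((¬Y → ¬W) ∧ W): α-rule — add (¬Y → ¬W), W.
            (¬Y → ¬W): β-rule — branch into ¬¬Y  //  ¬W.
              branch 1.2.1.1 (add ¬¬Y):
                ○ open, literals {W=T, X=F, Y=T}.
              branch 1.2.1.2 (add ¬W):
                × closes — contains both W and ¬W.
          branch 1.2.2 (add V):
            ○ open, literals {V=T, X=F}.
  branch 2 (add ¬((W ↔ ¬Z) → (((¬Y → ¬W) ∧ W) ∨ V)), X):
    ¬((W ↔ ¬Z) → (((¬Y → ¬W) ∧ W) ∨ V)): α-rule — add (W ↔ ¬Z), ¬(((¬Y → ¬W) ∧ W) ∨ V).
    ¬(((¬Y → ¬W) ∧ W) ∨ V): α-rule — add ¬((¬Y → ¬W) ∧ W), ¬V.
    (W ↔ ¬Z): β-rule — branch into W, ¬Z  //  ¬W, ¬¬Z.
      branch 2.1 (add W, ¬Z):
        ¬((¬Y → ¬W) ∧ W): β-rule — branch into ¬(¬Y → ¬W)  //  ¬W.
          branch 2.1.1 (add ¬(¬Y → ¬W)):
            ¬(¬Y → ¬W): α-rule — add ¬Y, ¬¬W.
            ○ open, literals {V=F, W=T, X=T, Y=F, Z=F}.
          branch 2.1.2 (add ¬W):
            × closes — contains both W and ¬W.
      branch 2.2 (add ¬W, ¬¬Z):
        ¬((¬Y → ¬W) ∧ W): β-rule — branch into ¬(¬Y → ¬W)  //  ¬W.
          branch 2.2.1 (add ¬(¬Y → ¬W)):
            ¬(¬Y → ¬W): α-rule — add ¬Y, ¬¬W.
            × closes — contains both W and ¬W.
          branch 2.2.2 (add ¬W):
            ○ open, literals {V=F, W=F, X=T, Z=T}.
3 branches closed, 6 open.
An open branch gives a countermodel: W=T, X=F, Z=T (unmentioned atoms arbitrary); under it the original formula is false.

Not valid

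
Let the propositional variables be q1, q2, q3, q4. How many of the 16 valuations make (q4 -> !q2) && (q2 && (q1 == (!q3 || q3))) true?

2

Initial set: {((q4 -> !q2) && (q2 && (q1 == (!q3 || q3))))}.
((q4 -> !q2) && (q2 && (q1 == (!q3 || q3)))): α-rule — add (q4 -> !q2), (q2 && (q1 == (!q3 || q3))).
(q2 && (q1 == (!q3 || q3))): α-rule — add q2, (q1 == (!q3 || q3)).
(q4 -> !q2): β-rule — branch into !q4  //  !q2.
  branch 1 (add !q4):
    (q1 == (!q3 || q3)): β-rule — branch into q1, (!q3 || q3)  //  !q1, !(!q3 || q3).
      branch 1.1 (add q1, (!q3 || q3)):
        (!q3 || q3): β-rule — branch into !q3  //  q3.
          branch 1.1.1 (add !q3):
            ○ open, literals {q1=true, q2=true, q3=false, q4=false}.
          branch 1.1.2 (add q3):
            ○ open, literals {q1=true, q2=true, q3=true, q4=false}.
      branch 1.2 (add !q1, !(!q3 || q3)):
        !(!q3 || q3): α-rule — add !!q3, !q3.
        × closes — contains both q3 and !q3.
  branch 2 (add !q2):
    × closes — contains both q2 and !q2.
2 branches closed, 2 open.
Each open branch fixes some atoms; the unmentioned ones are free. Counting distinct full assignments: branch {q1=true, q2=true, q3=false, q4=false} (none free) contributes 1 new; branch {q1=true, q2=true, q3=true, q4=false} (none free) contributes 1 new. Total: 2.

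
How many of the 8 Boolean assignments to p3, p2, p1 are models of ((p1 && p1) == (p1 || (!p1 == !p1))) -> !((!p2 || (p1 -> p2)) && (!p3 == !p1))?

6

Initial set: {T (((p1 && p1) == (p1 || (!p1 == !p1))) -> !((!p2 || (p1 -> p2)) && (!p3 == !p1)))}.
T (((p1 && p1) == (p1 || (!p1 == !p1))) -> !((!p2 || (p1 -> p2)) && (!p3 == !p1))): β-rule — branch into F ((p1 && p1) == (p1 || (!p1 == !p1)))  //  T !((!p2 || (p1 -> p2)) && (!p3 == !p1)).
  branch 1 (add F ((p1 && p1) == (p1 || (!p1 == !p1)))):
    F ((p1 && p1) == (p1 || (!p1 == !p1))): β-rule — branch into T (p1 && p1), F (p1 || (!p1 == !p1))  //  F (p1 && p1), T (p1 || (!p1 == !p1)).
      branch 1.1 (add T (p1 && p1), F (p1 || (!p1 == !p1))):
        T (p1 && p1): α-rule — add T p1, T p1.
        F (p1 || (!p1 == !p1)): α-rule — add F p1, F (!p1 == !p1).
        × closes — contains both p1 and !p1.
      branch 1.2 (add F (p1 && p1), T (p1 || (!p1 == !p1))):
        F (p1 && p1): β-rule — branch into F p1  //  F p1.
          branch 1.2.1 (add F p1):
            T (p1 || (!p1 == !p1)): β-rule — branch into T p1  //  T (!p1 == !p1).
              branch 1.2.1.1 (add T p1):
                × closes — contains both p1 and !p1.
              branch 1.2.1.2 (add T (!p1 == !p1)):
                T (!p1 == !p1): β-rule — branch into T !p1, T !p1  //  F !p1, F !p1.
                  branch 1.2.1.2.1 (add T !p1, T !p1):
                    ○ open, literals {p1=0}.
                  branch 1.2.1.2.2 (add F !p1, F !p1):
                    × closes — contains both p1 and !p1.
          branch 1.2.2 (add F p1):
            T (p1 || (!p1 == !p1)): β-rule — branch into T p1  //  T (!p1 == !p1).
              branch 1.2.2.1 (add T p1):
                × closes — contains both p1 and !p1.
              branch 1.2.2.2 (add T (!p1 == !p1)):
                T (!p1 == !p1): β-rule — branch into T !p1, T !p1  //  F !p1, F !p1.
                  branch 1.2.2.2.1 (add T !p1, T !p1):
                    ○ open, literals {p1=0}.
                  branch 1.2.2.2.2 (add F !p1, F !p1):
                    × closes — contains both p1 and !p1.
  branch 2 (add T !((!p2 || (p1 -> p2)) && (!p3 == !p1))):
    T !((!p2 || (p1 -> p2)) && (!p3 == !p1)): β-rule — branch into F (!p2 || (p1 -> p2))  //  F (!p3 == !p1).
      branch 2.1 (add F (!p2 || (p1 -> p2))):
        F (!p2 || (p1 -> p2)): α-rule — add F !p2, F (p1 -> p2).
        F (p1 -> p2): α-rule — add T p1, F p2.
        × closes — contains both p2 and !p2.
      branch 2.2 (add F (!p3 == !p1)):
        F (!p3 == !p1): β-rule — branch into T !p3, F !p1  //  F !p3, T !p1.
          branch 2.2.1 (add T !p3, F !p1):
            ○ open, literals {p1=1, p3=0}.
          branch 2.2.2 (add F !p3, T !p1):
            ○ open, literals {p1=0, p3=1}.
6 branches closed, 4 open.
Each open branch fixes some atoms; the unmentioned ones are free. Counting distinct full assignments: branch {p1=0} (p3, p2) contributes 4 new; branch {p1=0} (p3, p2) contributes 0 new; branch {p1=1, p3=0} (p2) contributes 2 new; branch {p1=0, p3=1} (p2) contributes 0 new. Total: 6.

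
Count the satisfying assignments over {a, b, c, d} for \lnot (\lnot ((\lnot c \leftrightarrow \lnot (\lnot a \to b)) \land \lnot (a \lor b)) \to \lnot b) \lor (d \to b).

12

Initial set: {(\lnot (\lnot ((\lnot c \leftrightarrow \lnot (\lnot a \to b)) \land \lnot (a \lor b)) \to \lnot b) \lor (d \to b))}.
(\lnot (\lnot ((\lnot c \leftrightarrow \lnot (\lnot a \to b)) \land \lnot (a \lor b)) \to \lnot b) \lor (d \to b)): β-rule — branch into \lnot (\lnot ((\lnot c \leftrightarrow \lnot (\lnot a \to b)) \land \lnot (a \lor b)) \to \lnot b)  //  (d \to b).
  branch 1 (add \lnot (\lnot ((\lnot c \leftrightarrow \lnot (\lnot a \to b)) \land \lnot (a \lor b)) \to \lnot b)):
    \lnot (\lnot ((\lnot c \leftrightarrow \lnot (\lnot a \to b)) \land \lnot (a \lor b)) \to \lnot b): α-rule — add \lnot ((\lnot c \leftrightarrow \lnot (\lnot a \to b)) \land \lnot (a \lor b)), \lnot \lnot b.
    \lnot ((\lnot c \leftrightarrow \lnot (\lnot a \to b)) \land \lnot (a \lor b)): β-rule — branch into \lnot (\lnot c \leftrightarrow \lnot (\lnot a \to b))  //  \lnot \lnot (a \lor b).
      branch 1.1 (add \lnot (\lnot c \leftrightarrow \lnot (\lnot a \to b))):
        \lnot (\lnot c \leftrightarrow \lnot (\lnot a \to b)): β-rule — branch into \lnot c, \lnot \lnot (\lnot a \to b)  //  \lnot \lnot c, \lnot (\lnot a \to b).
          branch 1.1.1 (add \lnot c, \lnot \lnot (\lnot a \to b)):
            \lnot \lnot (\lnot a \to b): β-rule — branch into \lnot \lnot a  //  b.
              branch 1.1.1.1 (add \lnot \lnot a):
                ○ open, literals {a=1, b=1, c=0}.
              branch 1.1.1.2 (add b):
                ○ open, literals {b=1, c=0}.
          branch 1.1.2 (add \lnot \lnot c, \lnot (\lnot a \to b)):
            \lnot (\lnot a \to b): α-rule — add \lnot a, \lnot b.
            × closes — contains both b and \lnot b.
      branch 1.2 (add \lnot \lnot (a \lor b)):
        \lnot \lnot (a \lor b): β-rule — branch into a  //  b.
          branch 1.2.1 (add a):
            ○ open, literals {a=1, b=1}.
          branch 1.2.2 (add b):
            ○ open, literals {b=1}.
  branch 2 (add (d \to b)):
    (d \to b): β-rule — branch into \lnot d  //  b.
      branch 2.1 (add \lnot d):
        ○ open, literals {d=0}.
      branch 2.2 (add b):
        ○ open, literals {b=1}.
1 branch closed, 6 open.
Each open branch fixes some atoms; the unmentioned ones are free. Counting distinct full assignments: branch {a=1, b=1, c=0} (d) contributes 2 new; branch {b=1, c=0} (a, d) contributes 2 new; branch {a=1, b=1} (c, d) contributes 2 new; branch {b=1} (a, c, d) contributes 2 new; branch {d=0} (a, b, c) contributes 4 new; branch {b=1} (a, c, d) contributes 0 new. Total: 12.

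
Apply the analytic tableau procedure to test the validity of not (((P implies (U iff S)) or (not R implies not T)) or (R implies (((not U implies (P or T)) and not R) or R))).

Not valid

Assume the negation and expand:
Initial set: {F not (((P implies (U iff S)) or (not R implies not T)) or (R implies (((not U implies (P or T)) and not R) or R)))}.
F not (((P implies (U iff S)) or (not R implies not T)) or (R implies (((not U implies (P or T)) and not R) or R))): β-rule — branch into T ((P implies (U iff S)) or (not R implies not T))  //  T (R implies (((not U implies (P or T)) and not R) or R)).
  branch 1 (add T ((P implies (U iff S)) or (not R implies not T))):
    T ((P implies (U iff S)) or (not R implies not T)): β-rule — branch into T (P implies (U iff S))  //  T (not R implies not T).
      branch 1.1 (add T (P implies (U iff S))):
        T (P implies (U iff S)): β-rule — branch into F P  //  T (U iff S).
          branch 1.1.1 (add F P):
            ○ open, literals {P=F}.
          branch 1.1.2 (add T (U iff S)):
            T (U iff S): β-rule — branch into T U, T S  //  F U, F S.
              branch 1.1.2.1 (add T U, T S):
                ○ open, literals {S=T, U=T}.
              branch 1.1.2.2 (add F U, F S):
                ○ open, literals {S=F, U=F}.
      branch 1.2 (add T (not R implies not T)):
        T (not R implies not T): β-rule — branch into F not R  //  T not T.
          branch 1.2.1 (add F not R):
            ○ open, literals {R=T}.
          branch 1.2.2 (add T not T):
            ○ open, literals {T=F}.
  branch 2 (add T (R implies (((not U implies (P or T)) and not R) or R))):
    T (R implies (((not U implies (P or T)) and not R) or R)): β-rule — branch into F R  //  T (((not U implies (P or T)) and not R) or R).
      branch 2.1 (add F R):
        ○ open, literals {R=F}.
      branch 2.2 (add T (((not U implies (P or T)) and not R) or R)):
        T (((not U implies (P or T)) and not R) or R): β-rule — branch into T ((not U implies (P or T)) and not R)  //  T R.
          branch 2.2.1 (add T ((not U implies (P or T)) and not R)):
            T ((not U implies (P or T)) and not R): α-rule — add T (not U implies (P or T)), T not R.
            T (not U implies (P or T)): β-rule — branch into F not U  //  T (P or T).
              branch 2.2.1.1 (add F not U):
                ○ open, literals {R=F, U=T}.
              branch 2.2.1.2 (add T (P or T)):
                T (P or T): β-rule — branch into T P  //  T T.
                  branch 2.2.1.2.1 (add T P):
                    ○ open, literals {P=T, R=F}.
                  branch 2.2.1.2.2 (add T T):
                    ○ open, literals {R=F, T=T}.
          branch 2.2.2 (add T R):
            ○ open, literals {R=T}.
0 branches closed, 10 open.
An open branch gives a countermodel: P=F (unmentioned atoms arbitrary); under it the original formula is false.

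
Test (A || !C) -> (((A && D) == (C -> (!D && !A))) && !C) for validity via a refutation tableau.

Assume the negation and expand:
Initial set: {!((A || !C) -> (((A && D) == (C -> (!D && !A))) && !C))}.
!((A || !C) -> (((A && D) == (C -> (!D && !A))) && !C)): α-rule — add (A || !C), !(((A && D) == (C -> (!D && !A))) && !C).
(A || !C): β-rule — branch into A  //  !C.
  branch 1 (add A):
    !(((A && D) == (C -> (!D && !A))) && !C): β-rule — branch into !((A && D) == (C -> (!D && !A)))  //  !!C.
      branch 1.1 (add !((A && D) == (C -> (!D && !A)))):
        !((A && D) == (C -> (!D && !A))): β-rule — branch into (A && D), !(C -> (!D && !A))  //  !(A && D), (C -> (!D && !A)).
          branch 1.1.1 (add (A && D), !(C -> (!D && !A))):
            (A && D): α-rule — add A, D.
            !(C -> (!D && !A)): α-rule — add C, !(!D && !A).
            !(!D && !A): β-rule — branch into !!D  //  !!A.
              branch 1.1.1.1 (add !!D):
                ○ open, literals {A=T, C=T, D=T}.
              branch 1.1.1.2 (add !!A):
                ○ open, literals {A=T, C=T, D=T}.
          branch 1.1.2 (add !(A && D), (C -> (!D && !A))):
            !(A && D): β-rule — branch into !A  //  !D.
              branch 1.1.2.1 (add !A):
                × closes — contains both A and !A.
              branch 1.1.2.2 (add !D):
                (C -> (!D && !A)): β-rule — branch into !C  //  (!D && !A).
                  branch 1.1.2.2.1 (add !C):
                    ○ open, literals {A=T, C=F, D=F}.
                  branch 1.1.2.2.2 (add (!D && !A)):
                    (!D && !A): α-rule — add !D, !A.
                    × closes — contains both A and !A.
      branch 1.2 (add !!C):
        ○ open, literals {A=T, C=T}.
  branch 2 (add !C):
    !(((A && D) == (C -> (!D && !A))) && !C): β-rule — branch into !((A && D) == (C -> (!D && !A)))  //  !!C.
      branch 2.1 (add !((A && D) == (C -> (!D && !A)))):
        !((A && D) == (C -> (!D && !A))): β-rule — branch into (A && D), !(C -> (!D && !A))  //  !(A && D), (C -> (!D && !A)).
          branch 2.1.1 (add (A && D), !(C -> (!D && !A))):
            (A && D): α-rule — add A, D.
            !(C -> (!D && !A)): α-rule — add C, !(!D && !A).
            × closes — contains both C and !C.
          branch 2.1.2 (add !(A && D), (C -> (!D && !A))):
            !(A && D): β-rule — branch into !A  //  !D.
              branch 2.1.2.1 (add !A):
                (C -> (!D && !A)): β-rule — branch into !C  //  (!D && !A).
                  branch 2.1.2.1.1 (add !C):
                    ○ open, literals {A=F, C=F}.
                  branch 2.1.2.1.2 (add (!D && !A)):
                    (!D && !A): α-rule — add !D, !A.
                    ○ open, literals {A=F, C=F, D=F}.
              branch 2.1.2.2 (add !D):
                (C -> (!D && !A)): β-rule — branch into !C  //  (!D && !A).
                  branch 2.1.2.2.1 (add !C):
                    ○ open, literals {C=F, D=F}.
                  branch 2.1.2.2.2 (add (!D && !A)):
                    (!D && !A): α-rule — add !D, !A.
                    ○ open, literals {A=F, C=F, D=F}.
      branch 2.2 (add !!C):
        × closes — contains both C and !C.
4 branches closed, 8 open.
An open branch gives a countermodel: A=T, C=T, D=T (unmentioned atoms arbitrary); under it the original formula is false.

Not valid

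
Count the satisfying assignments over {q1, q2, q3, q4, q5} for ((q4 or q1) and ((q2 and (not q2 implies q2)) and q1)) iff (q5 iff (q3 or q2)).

Initial set: {T (((q4 or q1) and ((q2 and (not q2 implies q2)) and q1)) iff (q5 iff (q3 or q2)))}.
T (((q4 or q1) and ((q2 and (not q2 implies q2)) and q1)) iff (q5 iff (q3 or q2))): β-rule — branch into T ((q4 or q1) and ((q2 and (not q2 implies q2)) and q1)), T (q5 iff (q3 or q2))  //  F ((q4 or q1) and ((q2 and (not q2 implies q2)) and q1)), F (q5 iff (q3 or q2)).
  branch 1 (add T ((q4 or q1) and ((q2 and (not q2 implies q2)) and q1)), T (q5 iff (q3 or q2))):
    T ((q4 or q1) and ((q2 and (not q2 implies q2)) and q1)): α-rule — add T (q4 or q1), T ((q2 and (not q2 implies q2)) and q1).
    T ((q2 and (not q2 implies q2)) and q1): α-rule — add T (q2 and (not q2 implies q2)), T q1.
    T (q2 and (not q2 implies q2)): α-rule — add T q2, T (not q2 implies q2).
    T (q5 iff (q3 or q2)): β-rule — branch into T q5, T (q3 or q2)  //  F q5, F (q3 or q2).
      branch 1.1 (add T q5, T (q3 or q2)):
        T (q4 or q1): β-rule — branch into T q4  //  T q1.
          branch 1.1.1 (add T q4):
            T (not q2 implies q2): β-rule — branch into F not q2  //  T q2.
              branch 1.1.1.1 (add F not q2):
                T (q3 or q2): β-rule — branch into T q3  //  T q2.
                  branch 1.1.1.1.1 (add T q3):
                    ○ open, literals {q1=T, q2=T, q3=T, q4=T, q5=T}.
                  branch 1.1.1.1.2 (add T q2):
                    ○ open, literals {q1=T, q2=T, q4=T, q5=T}.
              branch 1.1.1.2 (add T q2):
                T (q3 or q2): β-rule — branch into T q3  //  T q2.
                  branch 1.1.1.2.1 (add T q3):
                    ○ open, literals {q1=T, q2=T, q3=T, q4=T, q5=T}.
                  branch 1.1.1.2.2 (add T q2):
                    ○ open, literals {q1=T, q2=T, q4=T, q5=T}.
          branch 1.1.2 (add T q1):
            T (not q2 implies q2): β-rule — branch into F not q2  //  T q2.
              branch 1.1.2.1 (add F not q2):
                T (q3 or q2): β-rule — branch into T q3  //  T q2.
                  branch 1.1.2.1.1 (add T q3):
                    ○ open, literals {q1=T, q2=T, q3=T, q5=T}.
                  branch 1.1.2.1.2 (add T q2):
                    ○ open, literals {q1=T, q2=T, q5=T}.
              branch 1.1.2.2 (add T q2):
                T (q3 or q2): β-rule — branch into T q3  //  T q2.
                  branch 1.1.2.2.1 (add T q3):
                    ○ open, literals {q1=T, q2=T, q3=T, q5=T}.
                  branch 1.1.2.2.2 (add T q2):
                    ○ open, literals {q1=T, q2=T, q5=T}.
      branch 1.2 (add F q5, F (q3 or q2)):
        F (q3 or q2): α-rule — add F q3, F q2.
        × closes — contains both q2 and not q2.
  branch 2 (add F ((q4 or q1) and ((q2 and (not q2 implies q2)) and q1)), F (q5 iff (q3 or q2))):
    F ((q4 or q1) and ((q2 and (not q2 implies q2)) and q1)): β-rule — branch into F (q4 or q1)  //  F ((q2 and (not q2 implies q2)) and q1).
      branch 2.1 (add F (q4 or q1)):
        F (q4 or q1): α-rule — add F q4, F q1.
        F (q5 iff (q3 or q2)): β-rule — branch into T q5, F (q3 or q2)  //  F q5, T (q3 or q2).
          branch 2.1.1 (add T q5, F (q3 or q2)):
            F (q3 or q2): α-rule — add F q3, F q2.
            ○ open, literals {q1=F, q2=F, q3=F, q4=F, q5=T}.
          branch 2.1.2 (add F q5, T (q3 or q2)):
            T (q3 or q2): β-rule — branch into T q3  //  T q2.
              branch 2.1.2.1 (add T q3):
                ○ open, literals {q1=F, q3=T, q4=F, q5=F}.
              branch 2.1.2.2 (add T q2):
                ○ open, literals {q1=F, q2=T, q4=F, q5=F}.
      branch 2.2 (add F ((q2 and (not q2 implies q2)) and q1)):
        F (q5 iff (q3 or q2)): β-rule — branch into T q5, F (q3 or q2)  //  F q5, T (q3 or q2).
          branch 2.2.1 (add T q5, F (q3 or q2)):
            F (q3 or q2): α-rule — add F q3, F q2.
            F ((q2 and (not q2 implies q2)) and q1): β-rule — branch into F (q2 and (not q2 implies q2))  //  F q1.
              branch 2.2.1.1 (add F (q2 and (not q2 implies q2))):
                F (q2 and (not q2 implies q2)): β-rule — branch into F q2  //  F (not q2 implies q2).
                  branch 2.2.1.1.1 (add F q2):
                    ○ open, literals {q2=F, q3=F, q5=T}.
                  branch 2.2.1.1.2 (add F (not q2 implies q2)):
                    F (not q2 implies q2): α-rule — add T not q2, F q2.
                    ○ open, literals {q2=F, q3=F, q5=T}.
              branch 2.2.1.2 (add F q1):
                ○ open, literals {q1=F, q2=F, q3=F, q5=T}.
          branch 2.2.2 (add F q5, T (q3 or q2)):
            F ((q2 and (not q2 implies q2)) and q1): β-rule — branch into F (q2 and (not q2 implies q2))  //  F q1.
              branch 2.2.2.1 (add F (q2 and (not q2 implies q2))):
                T (q3 or q2): β-rule — branch into T q3  //  T q2.
                  branch 2.2.2.1.1 (add T q3):
                    F (q2 and (not q2 implies q2)): β-rule — branch into F q2  //  F (not q2 implies q2).
                      branch 2.2.2.1.1.1 (add F q2):
                        ○ open, literals {q2=F, q3=T, q5=F}.
                      branch 2.2.2.1.1.2 (add F (not q2 implies q2)):
                        F (not q2 implies q2): α-rule — add T not q2, F q2.
                        ○ open, literals {q2=F, q3=T, q5=F}.
                  branch 2.2.2.1.2 (add T q2):
                    F (q2 and (not q2 implies q2)): β-rule — branch into F q2  //  F (not q2 implies q2).
                      branch 2.2.2.1.2.1 (add F q2):
                        × closes — contains both q2 and not q2.
                      branch 2.2.2.1.2.2 (add F (not q2 implies q2)):
                        F (not q2 implies q2): α-rule — add T not q2, F q2.
                        × closes — contains both q2 and not q2.
              branch 2.2.2.2 (add F q1):
                T (q3 or q2): β-rule — branch into T q3  //  T q2.
                  branch 2.2.2.2.1 (add T q3):
                    ○ open, literals {q1=F, q3=T, q5=F}.
                  branch 2.2.2.2.2 (add T q2):
                    ○ open, literals {q1=F, q2=T, q5=F}.
3 branches closed, 18 open.
Each open branch fixes some atoms; the unmentioned ones are free. Counting distinct full assignments: branch {q1=T, q2=T, q3=T, q4=T, q5=T} (none free) contributes 1 new; branch {q1=T, q2=T, q4=T, q5=T} (q3) contributes 1 new; branch {q1=T, q2=T, q3=T, q4=T, q5=T} (none free) contributes 0 new; branch {q1=T, q2=T, q4=T, q5=T} (q3) contributes 0 new; branch {q1=T, q2=T, q3=T, q5=T} (q4) contributes 1 new; branch {q1=T, q2=T, q5=T} (q3, q4) contributes 1 new; branch {q1=T, q2=T, q3=T, q5=T} (q4) contributes 0 new; branch {q1=T, q2=T, q5=T} (q3, q4) contributes 0 new; branch {q1=F, q2=F, q3=F, q4=F, q5=T} (none free) contributes 1 new; branch {q1=F, q3=T, q4=F, q5=F} (q2) contributes 2 new; branch {q1=F, q2=T, q4=F, q5=F} (q3) contributes 1 new; branch {q2=F, q3=F, q5=T} (q1, q4) contributes 3 new; branch {q2=F, q3=F, q5=T} (q1, q4) contributes 0 new; branch {q1=F, q2=F, q3=F, q5=T} (q4) contributes 0 new; branch {q2=F, q3=T, q5=F} (q1, q4) contributes 3 new; branch {q2=F, q3=T, q5=F} (q1, q4) contributes 0 new; branch {q1=F, q3=T, q5=F} (q2, q4) contributes 1 new; branch {q1=F, q2=T, q5=F} (q3, q4) contributes 1 new. Total: 16.

16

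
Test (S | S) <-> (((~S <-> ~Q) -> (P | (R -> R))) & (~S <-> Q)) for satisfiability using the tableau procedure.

Initial set: {T ((S | S) <-> (((~S <-> ~Q) -> (P | (R -> R))) & (~S <-> Q)))}.
T ((S | S) <-> (((~S <-> ~Q) -> (P | (R -> R))) & (~S <-> Q))): β-rule — branch into T (S | S), T (((~S <-> ~Q) -> (P | (R -> R))) & (~S <-> Q))  //  F (S | S), F (((~S <-> ~Q) -> (P | (R -> R))) & (~S <-> Q)).
  branch 1 (add T (S | S), T (((~S <-> ~Q) -> (P | (R -> R))) & (~S <-> Q))):
    T (((~S <-> ~Q) -> (P | (R -> R))) & (~S <-> Q)): α-rule — add T ((~S <-> ~Q) -> (P | (R -> R))), T (~S <-> Q).
    T (S | S): β-rule — branch into T S  //  T S.
      branch 1.1 (add T S):
        T ((~S <-> ~Q) -> (P | (R -> R))): β-rule — branch into F (~S <-> ~Q)  //  T (P | (R -> R)).
          branch 1.1.1 (add F (~S <-> ~Q)):
            T (~S <-> Q): β-rule — branch into T ~S, T Q  //  F ~S, F Q.
              branch 1.1.1.1 (add T ~S, T Q):
                × closes — contains both S and ~S.
              branch 1.1.1.2 (add F ~S, F Q):
                F (~S <-> ~Q): β-rule — branch into T ~S, F ~Q  //  F ~S, T ~Q.
                  branch 1.1.1.2.1 (add T ~S, F ~Q):
                    × closes — contains both S and ~S.
                  branch 1.1.1.2.2 (add F ~S, T ~Q):
                    ○ open, literals {Q=0, S=1}.
          branch 1.1.2 (add T (P | (R -> R))):
            T (~S <-> Q): β-rule — branch into T ~S, T Q  //  F ~S, F Q.
              branch 1.1.2.1 (add T ~S, T Q):
                × closes — contains both S and ~S.
              branch 1.1.2.2 (add F ~S, F Q):
                T (P | (R -> R)): β-rule — branch into T P  //  T (R -> R).
                  branch 1.1.2.2.1 (add T P):
                    ○ open, literals {P=1, Q=0, S=1}.
                  branch 1.1.2.2.2 (add T (R -> R)):
                    T (R -> R): β-rule — branch into F R  //  T R.
                      branch 1.1.2.2.2.1 (add F R):
                        ○ open, literals {Q=0, R=0, S=1}.
                      branch 1.1.2.2.2.2 (add T R):
                        ○ open, literals {Q=0, R=1, S=1}.
      branch 1.2 (add T S):
        T ((~S <-> ~Q) -> (P | (R -> R))): β-rule — branch into F (~S <-> ~Q)  //  T (P | (R -> R)).
          branch 1.2.1 (add F (~S <-> ~Q)):
            T (~S <-> Q): β-rule — branch into T ~S, T Q  //  F ~S, F Q.
              branch 1.2.1.1 (add T ~S, T Q):
                × closes — contains both S and ~S.
              branch 1.2.1.2 (add F ~S, F Q):
                F (~S <-> ~Q): β-rule — branch into T ~S, F ~Q  //  F ~S, T ~Q.
                  branch 1.2.1.2.1 (add T ~S, F ~Q):
                    × closes — contains both S and ~S.
                  branch 1.2.1.2.2 (add F ~S, T ~Q):
                    ○ open, literals {Q=0, S=1}.
          branch 1.2.2 (add T (P | (R -> R))):
            T (~S <-> Q): β-rule — branch into T ~S, T Q  //  F ~S, F Q.
              branch 1.2.2.1 (add T ~S, T Q):
                × closes — contains both S and ~S.
              branch 1.2.2.2 (add F ~S, F Q):
                T (P | (R -> R)): β-rule — branch into T P  //  T (R -> R).
                  branch 1.2.2.2.1 (add T P):
                    ○ open, literals {P=1, Q=0, S=1}.
                  branch 1.2.2.2.2 (add T (R -> R)):
                    T (R -> R): β-rule — branch into F R  //  T R.
                      branch 1.2.2.2.2.1 (add F R):
                        ○ open, literals {Q=0, R=0, S=1}.
                      branch 1.2.2.2.2.2 (add T R):
                        ○ open, literals {Q=0, R=1, S=1}.
  branch 2 (add F (S | S), F (((~S <-> ~Q) -> (P | (R -> R))) & (~S <-> Q))):
    F (S | S): α-rule — add F S, F S.
    F (((~S <-> ~Q) -> (P | (R -> R))) & (~S <-> Q)): β-rule — branch into F ((~S <-> ~Q) -> (P | (R -> R)))  //  F (~S <-> Q).
      branch 2.1 (add F ((~S <-> ~Q) -> (P | (R -> R)))):
        F ((~S <-> ~Q) -> (P | (R -> R))): α-rule — add T (~S <-> ~Q), F (P | (R -> R)).
        F (P | (R -> R)): α-rule — add F P, F (R -> R).
        F (R -> R): α-rule — add T R, F R.
        × closes — contains both R and ~R.
      branch 2.2 (add F (~S <-> Q)):
        F (~S <-> Q): β-rule — branch into T ~S, F Q  //  F ~S, T Q.
          branch 2.2.1 (add T ~S, F Q):
            ○ open, literals {Q=0, S=0}.
          branch 2.2.2 (add F ~S, T Q):
            × closes — contains both S and ~S.
8 branches closed, 9 open.
An open branch gives a satisfying assignment: Q=0, S=1.

Satisfiable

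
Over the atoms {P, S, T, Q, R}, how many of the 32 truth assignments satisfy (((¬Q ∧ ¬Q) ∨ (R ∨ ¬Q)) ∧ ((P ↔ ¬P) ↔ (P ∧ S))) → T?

23

Initial set: {((((¬Q ∧ ¬Q) ∨ (R ∨ ¬Q)) ∧ ((P ↔ ¬P) ↔ (P ∧ S))) → T)}.
((((¬Q ∧ ¬Q) ∨ (R ∨ ¬Q)) ∧ ((P ↔ ¬P) ↔ (P ∧ S))) → T): β-rule — branch into ¬(((¬Q ∧ ¬Q) ∨ (R ∨ ¬Q)) ∧ ((P ↔ ¬P) ↔ (P ∧ S)))  //  T.
  branch 1 (add ¬(((¬Q ∧ ¬Q) ∨ (R ∨ ¬Q)) ∧ ((P ↔ ¬P) ↔ (P ∧ S)))):
    ¬(((¬Q ∧ ¬Q) ∨ (R ∨ ¬Q)) ∧ ((P ↔ ¬P) ↔ (P ∧ S))): β-rule — branch into ¬((¬Q ∧ ¬Q) ∨ (R ∨ ¬Q))  //  ¬((P ↔ ¬P) ↔ (P ∧ S)).
      branch 1.1 (add ¬((¬Q ∧ ¬Q) ∨ (R ∨ ¬Q))):
        ¬((¬Q ∧ ¬Q) ∨ (R ∨ ¬Q)): α-rule — add ¬(¬Q ∧ ¬Q), ¬(R ∨ ¬Q).
        ¬(R ∨ ¬Q): α-rule — add ¬R, ¬¬Q.
        ¬(¬Q ∧ ¬Q): β-rule — branch into ¬¬Q  //  ¬¬Q.
          branch 1.1.1 (add ¬¬Q):
            ○ open, literals {Q=1, R=0}.
          branch 1.1.2 (add ¬¬Q):
            ○ open, literals {Q=1, R=0}.
      branch 1.2 (add ¬((P ↔ ¬P) ↔ (P ∧ S))):
        ¬((P ↔ ¬P) ↔ (P ∧ S)): β-rule — branch into (P ↔ ¬P), ¬(P ∧ S)  //  ¬(P ↔ ¬P), (P ∧ S).
          branch 1.2.1 (add (P ↔ ¬P), ¬(P ∧ S)):
            (P ↔ ¬P): β-rule — branch into P, ¬P  //  ¬P, ¬¬P.
              branch 1.2.1.1 (add P, ¬P):
                × closes — contains both P and ¬P.
              branch 1.2.1.2 (add ¬P, ¬¬P):
                × closes — contains both P and ¬P.
          branch 1.2.2 (add ¬(P ↔ ¬P), (P ∧ S)):
            (P ∧ S): α-rule — add P, S.
            ¬(P ↔ ¬P): β-rule — branch into P, ¬¬P  //  ¬P, ¬P.
              branch 1.2.2.1 (add P, ¬¬P):
                ○ open, literals {P=1, S=1}.
              branch 1.2.2.2 (add ¬P, ¬P):
                × closes — contains both P and ¬P.
  branch 2 (add T):
    ○ open, literals {T=1}.
3 branches closed, 4 open.
Each open branch fixes some atoms; the unmentioned ones are free. Counting distinct full assignments: branch {Q=1, R=0} (P, S, T) contributes 8 new; branch {Q=1, R=0} (P, S, T) contributes 0 new; branch {P=1, S=1} (T, Q, R) contributes 6 new; branch {T=1} (P, S, Q, R) contributes 9 new. Total: 23.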